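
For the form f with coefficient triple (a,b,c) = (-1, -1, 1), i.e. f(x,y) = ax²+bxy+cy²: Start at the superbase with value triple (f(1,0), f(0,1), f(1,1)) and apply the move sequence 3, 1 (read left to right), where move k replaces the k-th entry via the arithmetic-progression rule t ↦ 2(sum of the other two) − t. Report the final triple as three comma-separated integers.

start (-1,1,-1) = (f(1,0),f(0,1),f(1,1))
replace slot 3: 2·((-1)+1) − (-1) = 1 → (-1,1,1)
replace slot 1: 2·(1+1) − (-1) = 5 → (5,1,1)

5,1,1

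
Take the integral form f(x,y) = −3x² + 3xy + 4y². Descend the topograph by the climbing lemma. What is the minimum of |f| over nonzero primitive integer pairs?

river: ρ → (4,5,-2)
river: ρ → (-2,7,1)
river: ρ → (1,7,-2)
river: ρ → (-2,5,4)
river: ρ → (4,3,-3)
river: ρ → (-3,3,4)
closes: descent 0, river 6
min |a| on river = 1

1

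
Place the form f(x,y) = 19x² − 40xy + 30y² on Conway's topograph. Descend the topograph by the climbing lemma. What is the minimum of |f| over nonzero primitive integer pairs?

translate: b→-2 (≡-40 mod 38), so (19,-40,30)→(19,-2,9)
flip: (19,-2,9)→(9,2,19)
reduced (well bottom): (9,2,19) with a≤c, −a<b≤a
well minimum = a = 9

9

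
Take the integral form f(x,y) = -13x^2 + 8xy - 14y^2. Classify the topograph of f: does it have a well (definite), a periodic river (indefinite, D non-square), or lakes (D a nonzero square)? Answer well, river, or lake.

D = b²−4ac = 8² − 4·(-13)·(-14) = -664
D < 0 ⇒ definite ⇒ every region one sign ⇒ single well

well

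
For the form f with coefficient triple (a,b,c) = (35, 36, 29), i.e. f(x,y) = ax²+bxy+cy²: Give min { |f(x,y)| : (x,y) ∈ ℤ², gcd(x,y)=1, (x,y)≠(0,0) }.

translate: b→-34 (≡36 mod 70), so (35,36,29)→(35,-34,28)
flip: (35,-34,28)→(28,34,35)
translate: b→-22 (≡34 mod 56), so (28,34,35)→(28,-22,29)
reduced (well bottom): (28,-22,29) with a≤c, −a<b≤a
well minimum = a = 28

28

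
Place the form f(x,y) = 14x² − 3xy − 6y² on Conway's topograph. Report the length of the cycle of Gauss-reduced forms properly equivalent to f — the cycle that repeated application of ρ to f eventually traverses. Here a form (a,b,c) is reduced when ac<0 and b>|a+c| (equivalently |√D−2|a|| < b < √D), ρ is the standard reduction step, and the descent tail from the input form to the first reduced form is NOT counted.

D = 345, ⌊√D⌋ = 18
descent: ρ → (-6,15,5)  [lands on river]
river: ρ → (5,15,-6)
river: ρ → (-6,9,11)
river: ρ → (11,13,-4)
river: ρ → (-4,11,14)
river: ρ → (14,17,-1)
river: ρ → (-1,17,14)
river: ρ → (14,11,-4)
river: ρ → (-4,13,11)
river: ρ → (11,9,-6)
ρ-cycle length = 10 (tail of 1 descent step not counted)

10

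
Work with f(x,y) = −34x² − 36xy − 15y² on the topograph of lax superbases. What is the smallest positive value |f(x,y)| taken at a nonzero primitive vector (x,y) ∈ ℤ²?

translate: b→-32 (≡36 mod 68), so (34,36,15)→(34,-32,13)
flip: (34,-32,13)→(13,32,34)
translate: b→6 (≡32 mod 26), so (13,32,34)→(13,6,15)
reduced (well bottom): (13,6,15) with a≤c, −a<b≤a
well minimum |f| = |-13| = 13 (negative-definite)

13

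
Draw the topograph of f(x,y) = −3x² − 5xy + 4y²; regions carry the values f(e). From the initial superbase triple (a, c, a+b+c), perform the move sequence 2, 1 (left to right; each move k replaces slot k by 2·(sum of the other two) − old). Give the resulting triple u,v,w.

start (-3,4,-4) = (f(1,0),f(0,1),f(1,1))
replace slot 2: 2·((-3)+(-4)) − 4 = -18 → (-3,-18,-4)
replace slot 1: 2·((-18)+(-4)) − (-3) = -41 → (-41,-18,-4)

-41,-18,-4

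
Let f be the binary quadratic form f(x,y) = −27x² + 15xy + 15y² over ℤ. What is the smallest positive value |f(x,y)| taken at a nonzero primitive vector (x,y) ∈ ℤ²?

river: ρ → (15,15,-27)
river: ρ → (-27,39,3)
river: ρ → (3,39,-27)
river: ρ → (-27,15,15)
closes: descent 0, river 4
min |a| on river = 3

3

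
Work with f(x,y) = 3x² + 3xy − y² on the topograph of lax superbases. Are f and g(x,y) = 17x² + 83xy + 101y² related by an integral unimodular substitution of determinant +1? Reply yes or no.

D₁ = 21, D₂ = 21
river cycle of f (length 2): (-1, 3, 3), (3, 3, -1)
river cycle of g (length 2): (3, 3, -1), (-1, 3, 3)
cycles coincide ⇒ equivalent

yes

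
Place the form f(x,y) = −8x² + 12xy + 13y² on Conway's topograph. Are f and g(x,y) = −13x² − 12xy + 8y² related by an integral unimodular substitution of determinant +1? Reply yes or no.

D₁ = 560, D₂ = 560
river cycle of f (length 6): (13, 14, -7), (-7, 14, 13), (13, 12, -8), (-8, 20, 5), (5, 20, -8), (-8, 12, 13)
river cycle of g (length 6): (8, 12, -13), (-13, 14, 7), (7, 14, -13), (-13, 12, 8), (8, 20, -5), (-5, 20, 8)
cycles differ ⇒ inequivalent

no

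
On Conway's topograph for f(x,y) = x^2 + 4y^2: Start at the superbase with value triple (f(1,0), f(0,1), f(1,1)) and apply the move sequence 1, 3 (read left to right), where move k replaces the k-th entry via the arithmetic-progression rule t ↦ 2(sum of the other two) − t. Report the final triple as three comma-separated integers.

start (1,4,5) = (f(1,0),f(0,1),f(1,1))
replace slot 1: 2·(4+5) − 1 = 17 → (17,4,5)
replace slot 3: 2·(17+4) − 5 = 37 → (17,4,37)

17,4,37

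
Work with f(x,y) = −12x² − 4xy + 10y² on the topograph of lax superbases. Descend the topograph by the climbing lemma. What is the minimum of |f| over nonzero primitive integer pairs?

descent: ρ → (10,4,-12)  [lands on river]
river: ρ → (-12,20,2)
river: ρ → (2,20,-12)
river: ρ → (-12,4,10)
river: ρ → (10,16,-6)
river: ρ → (-6,20,4)
river: ρ → (4,20,-6)
river: ρ → (-6,16,10)
closes: descent 1, river 8
min |a| on river = 2

2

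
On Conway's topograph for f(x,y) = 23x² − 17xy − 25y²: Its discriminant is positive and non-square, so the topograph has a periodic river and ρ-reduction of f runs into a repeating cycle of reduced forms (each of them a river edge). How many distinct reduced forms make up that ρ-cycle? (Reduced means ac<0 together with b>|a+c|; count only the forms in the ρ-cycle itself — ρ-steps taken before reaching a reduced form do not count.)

D = 2589, ⌊√D⌋ = 50
descent: ρ → (-25,17,23)  [lands on river]
river: ρ → (23,29,-19)
river: ρ → (-19,47,5)
river: ρ → (5,43,-37)
river: ρ → (-37,31,11)
river: ρ → (11,35,-31)
river: ρ → (-31,27,15)
river: ρ → (15,33,-25)
ρ-cycle length = 8 (tail of 1 descent step not counted)

8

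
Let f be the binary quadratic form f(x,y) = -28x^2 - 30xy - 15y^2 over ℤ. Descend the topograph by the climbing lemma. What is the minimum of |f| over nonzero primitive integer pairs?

translate: b→-26 (≡30 mod 56), so (28,30,15)→(28,-26,13)
flip: (28,-26,13)→(13,26,28)
translate: b→0 (≡26 mod 26), so (13,26,28)→(13,0,15)
reduced (well bottom): (13,0,15) with a≤c, −a<b≤a
well minimum |f| = |-13| = 13 (negative-definite)

13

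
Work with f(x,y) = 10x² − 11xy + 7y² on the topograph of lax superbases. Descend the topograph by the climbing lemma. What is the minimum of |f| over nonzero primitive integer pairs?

translate: b→9 (≡-11 mod 20), so (10,-11,7)→(10,9,6)
flip: (10,9,6)→(6,-9,10)
translate: b→3 (≡-9 mod 12), so (6,-9,10)→(6,3,7)
reduced (well bottom): (6,3,7) with a≤c, −a<b≤a
well minimum = a = 6

6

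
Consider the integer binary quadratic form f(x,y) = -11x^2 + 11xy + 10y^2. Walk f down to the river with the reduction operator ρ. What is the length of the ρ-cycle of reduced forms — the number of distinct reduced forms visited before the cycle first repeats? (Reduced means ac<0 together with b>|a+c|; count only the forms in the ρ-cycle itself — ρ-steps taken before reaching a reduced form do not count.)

D = 561, ⌊√D⌋ = 23
river: ρ → (10,9,-12)
river: ρ → (-12,15,7)
river: ρ → (7,13,-14)
river: ρ → (-14,15,6)
river: ρ → (6,21,-5)
river: ρ → (-5,19,10)
river: ρ → (10,21,-3)
river: ρ → (-3,21,10)
river: ρ → (10,19,-5)
river: ρ → (-5,21,6)
river: ρ → (6,15,-14)
river: ρ → (-14,13,7)
river: ρ → (7,15,-12)
river: ρ → (-12,9,10)
river: ρ → (10,11,-11)
river: ρ → (-11,11,10)
ρ-cycle length = 16 (tail of 0 descent steps not counted)

16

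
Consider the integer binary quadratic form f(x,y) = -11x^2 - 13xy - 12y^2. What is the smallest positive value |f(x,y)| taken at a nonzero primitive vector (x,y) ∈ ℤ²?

translate: b→-9 (≡13 mod 22), so (11,13,12)→(11,-9,10)
flip: (11,-9,10)→(10,9,11)
reduced (well bottom): (10,9,11) with a≤c, −a<b≤a
well minimum |f| = |-10| = 10 (negative-definite)

10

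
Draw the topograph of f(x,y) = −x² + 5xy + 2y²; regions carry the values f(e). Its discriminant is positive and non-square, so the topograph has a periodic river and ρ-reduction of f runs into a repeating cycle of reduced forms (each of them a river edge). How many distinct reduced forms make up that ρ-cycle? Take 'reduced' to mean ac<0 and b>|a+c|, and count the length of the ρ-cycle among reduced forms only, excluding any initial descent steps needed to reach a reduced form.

D = 33, ⌊√D⌋ = 5
river: ρ → (2,3,-3)
river: ρ → (-3,3,2)
river: ρ → (2,5,-1)
river: ρ → (-1,5,2)
ρ-cycle length = 4 (tail of 0 descent steps not counted)

4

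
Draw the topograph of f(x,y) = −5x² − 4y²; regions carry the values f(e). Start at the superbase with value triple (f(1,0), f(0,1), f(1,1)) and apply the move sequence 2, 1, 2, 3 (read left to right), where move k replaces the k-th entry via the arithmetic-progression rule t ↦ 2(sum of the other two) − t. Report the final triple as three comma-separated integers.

start (-5,-4,-9) = (f(1,0),f(0,1),f(1,1))
replace slot 2: 2·((-5)+(-9)) − (-4) = -24 → (-5,-24,-9)
replace slot 1: 2·((-24)+(-9)) − (-5) = -61 → (-61,-24,-9)
replace slot 2: 2·((-61)+(-9)) − (-24) = -116 → (-61,-116,-9)
replace slot 3: 2·((-61)+(-116)) − (-9) = -345 → (-61,-116,-345)

-61,-116,-345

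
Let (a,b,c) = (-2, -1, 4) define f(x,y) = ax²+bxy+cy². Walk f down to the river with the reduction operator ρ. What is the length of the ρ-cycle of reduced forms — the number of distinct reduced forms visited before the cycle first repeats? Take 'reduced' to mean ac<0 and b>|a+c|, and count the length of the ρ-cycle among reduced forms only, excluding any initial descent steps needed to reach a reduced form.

D = 33, ⌊√D⌋ = 5
descent: ρ → (4,1,-2)
descent: ρ → (-2,3,3)  [lands on river]
river: ρ → (3,3,-2)
river: ρ → (-2,5,1)
river: ρ → (1,5,-2)
ρ-cycle length = 4 (tail of 2 descent steps not counted)

4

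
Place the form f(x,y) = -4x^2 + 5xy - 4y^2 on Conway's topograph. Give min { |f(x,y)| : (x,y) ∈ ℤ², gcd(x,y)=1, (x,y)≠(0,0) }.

translate: b→3 (≡-5 mod 8), so (4,-5,4)→(4,3,3)
flip: (4,3,3)→(3,-3,4)
translate: b→3 (≡-3 mod 6), so (3,-3,4)→(3,3,4)
reduced (well bottom): (3,3,4) with a≤c, −a<b≤a
well minimum |f| = |-3| = 3 (negative-definite)

3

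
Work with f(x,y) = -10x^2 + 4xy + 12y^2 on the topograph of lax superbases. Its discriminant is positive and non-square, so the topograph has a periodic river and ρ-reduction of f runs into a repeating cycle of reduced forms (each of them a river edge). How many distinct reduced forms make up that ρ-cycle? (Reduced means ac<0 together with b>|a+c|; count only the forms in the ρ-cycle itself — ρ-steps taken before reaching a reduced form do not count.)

D = 496, ⌊√D⌋ = 22
river: ρ → (12,20,-2)
river: ρ → (-2,20,12)
river: ρ → (12,4,-10)
river: ρ → (-10,16,6)
river: ρ → (6,20,-4)
river: ρ → (-4,20,6)
river: ρ → (6,16,-10)
river: ρ → (-10,4,12)
ρ-cycle length = 8 (tail of 0 descent steps not counted)

8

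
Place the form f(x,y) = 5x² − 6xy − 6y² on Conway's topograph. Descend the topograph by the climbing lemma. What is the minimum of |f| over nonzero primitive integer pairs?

descent: ρ → (-6,6,5)  [lands on river]
river: ρ → (5,4,-7)
river: ρ → (-7,10,2)
river: ρ → (2,10,-7)
river: ρ → (-7,4,5)
river: ρ → (5,6,-6)
closes: descent 1, river 6
min |a| on river = 2

2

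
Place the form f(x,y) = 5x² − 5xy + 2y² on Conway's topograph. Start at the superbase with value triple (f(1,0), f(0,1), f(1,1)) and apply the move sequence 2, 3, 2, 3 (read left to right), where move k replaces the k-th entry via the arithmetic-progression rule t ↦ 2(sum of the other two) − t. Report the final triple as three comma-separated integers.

start (5,2,2) = (f(1,0),f(0,1),f(1,1))
replace slot 2: 2·(5+2) − 2 = 12 → (5,12,2)
replace slot 3: 2·(5+12) − 2 = 32 → (5,12,32)
replace slot 2: 2·(5+32) − 12 = 62 → (5,62,32)
replace slot 3: 2·(5+62) − 32 = 102 → (5,62,102)

5,62,102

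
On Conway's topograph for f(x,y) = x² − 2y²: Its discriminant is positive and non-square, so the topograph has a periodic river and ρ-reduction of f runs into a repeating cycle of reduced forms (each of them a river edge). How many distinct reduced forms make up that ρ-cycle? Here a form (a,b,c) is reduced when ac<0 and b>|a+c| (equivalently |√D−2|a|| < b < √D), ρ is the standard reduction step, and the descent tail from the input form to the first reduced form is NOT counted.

D = 8, ⌊√D⌋ = 2
descent: ρ → (-2,0,1)
descent: ρ → (1,2,-1)  [lands on river]
river: ρ → (-1,2,1)
ρ-cycle length = 2 (tail of 2 descent steps not counted)

2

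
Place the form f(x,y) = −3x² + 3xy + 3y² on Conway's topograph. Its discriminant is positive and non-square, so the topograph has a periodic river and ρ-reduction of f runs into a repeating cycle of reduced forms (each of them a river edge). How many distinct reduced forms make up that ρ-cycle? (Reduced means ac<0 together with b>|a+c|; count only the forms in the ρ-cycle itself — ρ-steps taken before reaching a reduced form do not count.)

D = 45, ⌊√D⌋ = 6
river: ρ → (3,3,-3)
river: ρ → (-3,3,3)
ρ-cycle length = 2 (tail of 0 descent steps not counted)

2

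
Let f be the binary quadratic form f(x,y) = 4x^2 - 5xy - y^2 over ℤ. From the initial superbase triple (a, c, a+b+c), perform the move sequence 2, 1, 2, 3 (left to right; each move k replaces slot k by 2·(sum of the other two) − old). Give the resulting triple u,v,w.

start (4,-1,-2) = (f(1,0),f(0,1),f(1,1))
replace slot 2: 2·(4+(-2)) − (-1) = 5 → (4,5,-2)
replace slot 1: 2·(5+(-2)) − 4 = 2 → (2,5,-2)
replace slot 2: 2·(2+(-2)) − 5 = -5 → (2,-5,-2)
replace slot 3: 2·(2+(-5)) − (-2) = -4 → (2,-5,-4)

2,-5,-4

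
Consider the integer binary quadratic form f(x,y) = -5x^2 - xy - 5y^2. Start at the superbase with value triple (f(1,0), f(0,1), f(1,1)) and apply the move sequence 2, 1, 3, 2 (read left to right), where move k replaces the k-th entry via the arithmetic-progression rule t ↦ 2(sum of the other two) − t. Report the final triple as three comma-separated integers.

start (-5,-5,-11) = (f(1,0),f(0,1),f(1,1))
replace slot 2: 2·((-5)+(-11)) − (-5) = -27 → (-5,-27,-11)
replace slot 1: 2·((-27)+(-11)) − (-5) = -71 → (-71,-27,-11)
replace slot 3: 2·((-71)+(-27)) − (-11) = -185 → (-71,-27,-185)
replace slot 2: 2·((-71)+(-185)) − (-27) = -485 → (-71,-485,-185)

-71,-485,-185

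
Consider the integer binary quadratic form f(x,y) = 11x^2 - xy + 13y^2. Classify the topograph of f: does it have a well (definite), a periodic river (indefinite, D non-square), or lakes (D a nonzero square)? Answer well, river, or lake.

D = b²−4ac = (-1)² − 4·11·13 = -571
D < 0 ⇒ definite ⇒ every region one sign ⇒ single well

well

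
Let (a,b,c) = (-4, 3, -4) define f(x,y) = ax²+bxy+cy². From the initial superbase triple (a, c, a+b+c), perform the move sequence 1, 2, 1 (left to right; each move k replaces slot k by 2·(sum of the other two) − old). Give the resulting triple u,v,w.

start (-4,-4,-5) = (f(1,0),f(0,1),f(1,1))
replace slot 1: 2·((-4)+(-5)) − (-4) = -14 → (-14,-4,-5)
replace slot 2: 2·((-14)+(-5)) − (-4) = -34 → (-14,-34,-5)
replace slot 1: 2·((-34)+(-5)) − (-14) = -64 → (-64,-34,-5)

-64,-34,-5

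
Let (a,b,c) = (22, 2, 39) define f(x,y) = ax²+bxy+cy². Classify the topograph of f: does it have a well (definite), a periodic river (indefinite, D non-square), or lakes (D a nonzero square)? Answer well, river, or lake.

D = b²−4ac = 2² − 4·22·39 = -3428
D < 0 ⇒ definite ⇒ every region one sign ⇒ single well

well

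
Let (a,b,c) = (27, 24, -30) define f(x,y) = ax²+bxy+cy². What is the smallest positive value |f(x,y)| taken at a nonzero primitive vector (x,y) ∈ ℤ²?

river: ρ → (-30,36,21)
river: ρ → (21,48,-18)
river: ρ → (-18,60,3)
river: ρ → (3,60,-18)
river: ρ → (-18,48,21)
river: ρ → (21,36,-30)
river: ρ → (-30,24,27)
river: ρ → (27,30,-27)
river: ρ → (-27,24,30)
river: ρ → (30,36,-21)
river: ρ → (-21,48,18)
river: ρ → (18,60,-3)
river: ρ → (-3,60,18)
river: ρ → (18,48,-21)
river: ρ → (-21,36,30)
river: ρ → (30,24,-27)
river: ρ → (-27,30,27)
river: ρ → (27,24,-30)
closes: descent 0, river 18
min |a| on river = 3

3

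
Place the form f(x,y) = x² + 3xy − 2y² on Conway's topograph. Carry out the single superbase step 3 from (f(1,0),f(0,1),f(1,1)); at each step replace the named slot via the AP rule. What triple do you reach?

start (1,-2,2) = (f(1,0),f(0,1),f(1,1))
replace slot 3: 2·(1+(-2)) − 2 = -4 → (1,-2,-4)

1,-2,-4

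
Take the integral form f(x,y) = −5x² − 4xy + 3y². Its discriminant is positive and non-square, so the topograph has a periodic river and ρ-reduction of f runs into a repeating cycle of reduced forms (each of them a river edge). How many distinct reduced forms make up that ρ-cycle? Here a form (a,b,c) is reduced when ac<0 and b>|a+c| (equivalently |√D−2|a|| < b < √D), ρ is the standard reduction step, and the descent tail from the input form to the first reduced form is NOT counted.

D = 76, ⌊√D⌋ = 8
descent: ρ → (3,4,-5)  [lands on river]
river: ρ → (-5,6,2)
river: ρ → (2,6,-5)
river: ρ → (-5,4,3)
river: ρ → (3,8,-1)
river: ρ → (-1,8,3)
ρ-cycle length = 6 (tail of 1 descent step not counted)

6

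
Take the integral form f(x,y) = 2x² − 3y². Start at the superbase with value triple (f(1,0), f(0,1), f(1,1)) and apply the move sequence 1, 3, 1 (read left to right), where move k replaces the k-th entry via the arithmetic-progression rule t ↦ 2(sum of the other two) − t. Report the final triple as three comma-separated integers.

start (2,-3,-1) = (f(1,0),f(0,1),f(1,1))
replace slot 1: 2·((-3)+(-1)) − 2 = -10 → (-10,-3,-1)
replace slot 3: 2·((-10)+(-3)) − (-1) = -25 → (-10,-3,-25)
replace slot 1: 2·((-3)+(-25)) − (-10) = -46 → (-46,-3,-25)

-46,-3,-25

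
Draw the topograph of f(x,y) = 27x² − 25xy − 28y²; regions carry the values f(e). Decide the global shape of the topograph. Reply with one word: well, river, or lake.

D = b²−4ac = (-25)² − 4·27·(-28) = 3649
D > 0 non-square ⇒ indefinite ⇒ periodic river

river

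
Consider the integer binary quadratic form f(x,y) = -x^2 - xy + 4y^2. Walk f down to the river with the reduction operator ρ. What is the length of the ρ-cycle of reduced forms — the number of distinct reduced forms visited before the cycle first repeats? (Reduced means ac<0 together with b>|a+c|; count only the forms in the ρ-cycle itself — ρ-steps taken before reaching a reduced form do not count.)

D = 17, ⌊√D⌋ = 4
descent: ρ → (4,1,-1)
descent: ρ → (-1,3,2)  [lands on river]
river: ρ → (2,1,-2)
river: ρ → (-2,3,1)
river: ρ → (1,3,-2)
river: ρ → (-2,1,2)
river: ρ → (2,3,-1)
ρ-cycle length = 6 (tail of 2 descent steps not counted)

6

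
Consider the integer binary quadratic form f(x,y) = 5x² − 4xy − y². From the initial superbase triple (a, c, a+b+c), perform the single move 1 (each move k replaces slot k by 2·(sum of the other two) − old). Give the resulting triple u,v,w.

start (5,-1,0) = (f(1,0),f(0,1),f(1,1))
replace slot 1: 2·((-1)+0) − 5 = -7 → (-7,-1,0)

-7,-1,0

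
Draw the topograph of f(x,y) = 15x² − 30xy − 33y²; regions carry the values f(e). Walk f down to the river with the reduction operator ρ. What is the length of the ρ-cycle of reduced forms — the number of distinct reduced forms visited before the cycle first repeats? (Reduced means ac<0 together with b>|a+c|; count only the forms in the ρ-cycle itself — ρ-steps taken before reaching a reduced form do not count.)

D = 2880, ⌊√D⌋ = 53
descent: ρ → (-33,30,15)  [lands on river]
river: ρ → (15,30,-33)
river: ρ → (-33,36,12)
river: ρ → (12,36,-33)
ρ-cycle length = 4 (tail of 1 descent step not counted)

4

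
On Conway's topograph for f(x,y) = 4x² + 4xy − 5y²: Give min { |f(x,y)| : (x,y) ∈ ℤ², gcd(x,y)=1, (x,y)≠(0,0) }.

river: ρ → (-5,6,3)
river: ρ → (3,6,-5)
river: ρ → (-5,4,4)
river: ρ → (4,4,-5)
closes: descent 0, river 4
min |a| on river = 3

3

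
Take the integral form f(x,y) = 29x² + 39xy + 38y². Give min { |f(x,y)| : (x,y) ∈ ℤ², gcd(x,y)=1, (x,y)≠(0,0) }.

translate: b→-19 (≡39 mod 58), so (29,39,38)→(29,-19,28)
flip: (29,-19,28)→(28,19,29)
reduced (well bottom): (28,19,29) with a≤c, −a<b≤a
well minimum = a = 28

28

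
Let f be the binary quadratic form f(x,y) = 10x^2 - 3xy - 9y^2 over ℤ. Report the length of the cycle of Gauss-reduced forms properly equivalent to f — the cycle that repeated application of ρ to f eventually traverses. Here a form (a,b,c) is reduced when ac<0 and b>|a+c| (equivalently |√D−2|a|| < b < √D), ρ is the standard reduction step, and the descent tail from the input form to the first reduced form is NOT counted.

D = 369, ⌊√D⌋ = 19
descent: ρ → (-9,3,10)  [lands on river]
river: ρ → (10,17,-2)
river: ρ → (-2,19,1)
river: ρ → (1,19,-2)
river: ρ → (-2,17,10)
river: ρ → (10,3,-9)
river: ρ → (-9,15,4)
river: ρ → (4,17,-5)
river: ρ → (-5,13,10)
river: ρ → (10,7,-8)
river: ρ → (-8,9,9)
river: ρ → (9,9,-8)
river: ρ → (-8,7,10)
river: ρ → (10,13,-5)
river: ρ → (-5,17,4)
river: ρ → (4,15,-9)
ρ-cycle length = 16 (tail of 1 descent step not counted)

16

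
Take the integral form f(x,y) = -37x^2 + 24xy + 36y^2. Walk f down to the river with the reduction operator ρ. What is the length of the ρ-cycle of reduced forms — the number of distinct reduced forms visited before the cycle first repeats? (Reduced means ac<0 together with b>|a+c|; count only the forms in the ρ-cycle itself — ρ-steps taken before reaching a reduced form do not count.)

D = 5904, ⌊√D⌋ = 76
river: ρ → (36,48,-25)
river: ρ → (-25,52,32)
river: ρ → (32,76,-1)
river: ρ → (-1,76,32)
river: ρ → (32,52,-25)
river: ρ → (-25,48,36)
river: ρ → (36,24,-37)
river: ρ → (-37,50,23)
river: ρ → (23,42,-45)
river: ρ → (-45,48,20)
river: ρ → (20,72,-9)
river: ρ → (-9,72,20)
river: ρ → (20,48,-45)
river: ρ → (-45,42,23)
river: ρ → (23,50,-37)
river: ρ → (-37,24,36)
ρ-cycle length = 16 (tail of 0 descent steps not counted)

16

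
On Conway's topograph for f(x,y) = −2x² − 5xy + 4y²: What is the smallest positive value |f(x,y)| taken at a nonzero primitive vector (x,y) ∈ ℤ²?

descent: ρ → (4,5,-2)  [lands on river]
river: ρ → (-2,7,1)
river: ρ → (1,7,-2)
river: ρ → (-2,5,4)
river: ρ → (4,3,-3)
river: ρ → (-3,3,4)
closes: descent 1, river 6
min |a| on river = 1

1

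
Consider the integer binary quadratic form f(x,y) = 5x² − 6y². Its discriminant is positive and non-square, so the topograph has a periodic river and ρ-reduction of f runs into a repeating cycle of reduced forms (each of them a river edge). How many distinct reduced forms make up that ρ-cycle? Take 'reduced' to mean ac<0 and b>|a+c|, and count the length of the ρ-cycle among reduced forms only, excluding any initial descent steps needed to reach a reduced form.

D = 120, ⌊√D⌋ = 10
descent: ρ → (-6,0,5)
descent: ρ → (5,10,-1)  [lands on river]
river: ρ → (-1,10,5)
ρ-cycle length = 2 (tail of 2 descent steps not counted)

2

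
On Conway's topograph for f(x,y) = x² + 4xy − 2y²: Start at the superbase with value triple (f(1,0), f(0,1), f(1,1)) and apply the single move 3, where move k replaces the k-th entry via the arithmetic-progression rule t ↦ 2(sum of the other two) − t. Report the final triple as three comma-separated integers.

start (1,-2,3) = (f(1,0),f(0,1),f(1,1))
replace slot 3: 2·(1+(-2)) − 3 = -5 → (1,-2,-5)

1,-2,-5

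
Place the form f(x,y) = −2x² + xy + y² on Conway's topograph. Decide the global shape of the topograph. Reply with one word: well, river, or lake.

D = b²−4ac = 1² − 4·(-2)·1 = 9
D = 3² is a perfect square ⇒ form factors over ℤ ⇒ lakes

lake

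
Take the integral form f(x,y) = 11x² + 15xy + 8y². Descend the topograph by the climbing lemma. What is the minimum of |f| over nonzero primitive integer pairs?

translate: b→-7 (≡15 mod 22), so (11,15,8)→(11,-7,4)
flip: (11,-7,4)→(4,7,11)
translate: b→-1 (≡7 mod 8), so (4,7,11)→(4,-1,8)
reduced (well bottom): (4,-1,8) with a≤c, −a<b≤a
well minimum = a = 4

4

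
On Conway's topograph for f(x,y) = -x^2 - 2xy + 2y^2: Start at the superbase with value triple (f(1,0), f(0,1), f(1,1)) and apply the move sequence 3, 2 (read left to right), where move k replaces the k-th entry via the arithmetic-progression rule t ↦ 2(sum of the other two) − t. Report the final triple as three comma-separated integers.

start (-1,2,-1) = (f(1,0),f(0,1),f(1,1))
replace slot 3: 2·((-1)+2) − (-1) = 3 → (-1,2,3)
replace slot 2: 2·((-1)+3) − 2 = 2 → (-1,2,3)

-1,2,3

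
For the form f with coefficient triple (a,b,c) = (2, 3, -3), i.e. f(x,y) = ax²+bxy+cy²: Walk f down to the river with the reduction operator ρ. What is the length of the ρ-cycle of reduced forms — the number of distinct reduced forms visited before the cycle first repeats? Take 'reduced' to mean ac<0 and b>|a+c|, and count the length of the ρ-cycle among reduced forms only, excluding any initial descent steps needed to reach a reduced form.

D = 33, ⌊√D⌋ = 5
river: ρ → (-3,3,2)
river: ρ → (2,5,-1)
river: ρ → (-1,5,2)
river: ρ → (2,3,-3)
ρ-cycle length = 4 (tail of 0 descent steps not counted)

4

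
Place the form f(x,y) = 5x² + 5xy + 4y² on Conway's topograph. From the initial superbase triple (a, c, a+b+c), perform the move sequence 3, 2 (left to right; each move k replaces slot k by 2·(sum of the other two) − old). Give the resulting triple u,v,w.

start (5,4,14) = (f(1,0),f(0,1),f(1,1))
replace slot 3: 2·(5+4) − 14 = 4 → (5,4,4)
replace slot 2: 2·(5+4) − 4 = 14 → (5,14,4)

5,14,4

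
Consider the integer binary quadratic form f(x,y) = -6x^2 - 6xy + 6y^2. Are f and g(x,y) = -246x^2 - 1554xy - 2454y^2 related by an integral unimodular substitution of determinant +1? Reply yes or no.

D₁ = 180, D₂ = 180
river cycle of f (length 2): (6, 6, -6), (-6, 6, 6)
river cycle of g (length 2): (-6, 6, 6), (6, 6, -6)
cycles coincide ⇒ equivalent

yes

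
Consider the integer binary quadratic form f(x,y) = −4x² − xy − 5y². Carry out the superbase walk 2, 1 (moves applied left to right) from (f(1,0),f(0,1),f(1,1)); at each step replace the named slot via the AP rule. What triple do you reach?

start (-4,-5,-10) = (f(1,0),f(0,1),f(1,1))
replace slot 2: 2·((-4)+(-10)) − (-5) = -23 → (-4,-23,-10)
replace slot 1: 2·((-23)+(-10)) − (-4) = -62 → (-62,-23,-10)

-62,-23,-10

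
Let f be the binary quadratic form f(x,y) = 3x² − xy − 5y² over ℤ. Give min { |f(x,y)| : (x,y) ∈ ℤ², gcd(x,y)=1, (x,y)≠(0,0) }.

descent: ρ → (-5,1,3)
descent: ρ → (3,5,-3)  [lands on river]
river: ρ → (-3,7,1)
river: ρ → (1,7,-3)
river: ρ → (-3,5,3)
river: ρ → (3,7,-1)
river: ρ → (-1,7,3)
closes: descent 2, river 6
min |a| on river = 1

1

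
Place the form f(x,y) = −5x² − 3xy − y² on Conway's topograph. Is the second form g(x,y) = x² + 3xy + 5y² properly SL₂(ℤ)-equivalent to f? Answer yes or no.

D₁ = -11, D₂ = -11
f is negative-definite; reduce −f:
−f: flip: (5,3,1)→(1,-3,5)
−f: translate: b→1 (≡-3 mod 2), so (1,-3,5)→(1,1,3)
−f: reduced (well bottom): (1,1,3) with a≤c, −a<b≤a
flip sign back: reduced form of f is (-1,-1,-3)
g: translate: b→1 (≡3 mod 2), so (1,3,5)→(1,1,3)
g: reduced (well bottom): (1,1,3) with a≤c, −a<b≤a
reduced forms (-1, -1, -3) vs (1, 1, 3) ⇒ inequivalent

no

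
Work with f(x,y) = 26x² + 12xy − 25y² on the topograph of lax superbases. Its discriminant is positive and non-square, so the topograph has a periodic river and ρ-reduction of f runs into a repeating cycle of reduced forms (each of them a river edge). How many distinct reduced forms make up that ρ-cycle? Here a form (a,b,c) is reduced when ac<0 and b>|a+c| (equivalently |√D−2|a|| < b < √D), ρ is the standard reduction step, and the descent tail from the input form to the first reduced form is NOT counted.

D = 2744, ⌊√D⌋ = 52
river: ρ → (-25,38,13)
river: ρ → (13,40,-22)
river: ρ → (-22,48,5)
river: ρ → (5,52,-2)
river: ρ → (-2,52,5)
river: ρ → (5,48,-22)
river: ρ → (-22,40,13)
river: ρ → (13,38,-25)
river: ρ → (-25,12,26)
river: ρ → (26,40,-11)
river: ρ → (-11,48,10)
river: ρ → (10,52,-1)
river: ρ → (-1,52,10)
river: ρ → (10,48,-11)
river: ρ → (-11,40,26)
river: ρ → (26,12,-25)
ρ-cycle length = 16 (tail of 0 descent steps not counted)

16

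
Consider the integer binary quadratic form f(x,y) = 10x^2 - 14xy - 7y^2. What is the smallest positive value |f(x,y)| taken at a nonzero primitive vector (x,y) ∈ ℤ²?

descent: ρ → (-7,14,10)  [lands on river]
river: ρ → (10,6,-11)
river: ρ → (-11,16,5)
river: ρ → (5,14,-14)
river: ρ → (-14,14,5)
river: ρ → (5,16,-11)
river: ρ → (-11,6,10)
river: ρ → (10,14,-7)
closes: descent 1, river 8
min |a| on river = 5

5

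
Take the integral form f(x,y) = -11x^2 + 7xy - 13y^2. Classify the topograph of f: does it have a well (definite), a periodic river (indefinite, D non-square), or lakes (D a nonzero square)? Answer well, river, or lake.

D = b²−4ac = 7² − 4·(-11)·(-13) = -523
D < 0 ⇒ definite ⇒ every region one sign ⇒ single well

well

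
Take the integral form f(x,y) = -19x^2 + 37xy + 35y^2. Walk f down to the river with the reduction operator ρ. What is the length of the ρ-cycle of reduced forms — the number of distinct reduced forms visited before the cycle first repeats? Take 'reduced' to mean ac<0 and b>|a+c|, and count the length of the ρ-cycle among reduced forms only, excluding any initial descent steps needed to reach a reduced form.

D = 4029, ⌊√D⌋ = 63
river: ρ → (35,33,-21)
river: ρ → (-21,51,17)
river: ρ → (17,51,-21)
river: ρ → (-21,33,35)
river: ρ → (35,37,-19)
river: ρ → (-19,39,33)
river: ρ → (33,27,-25)
river: ρ → (-25,23,35)
river: ρ → (35,47,-13)
river: ρ → (-13,57,15)
river: ρ → (15,63,-1)
river: ρ → (-1,63,15)
river: ρ → (15,57,-13)
river: ρ → (-13,47,35)
river: ρ → (35,23,-25)
river: ρ → (-25,27,33)
river: ρ → (33,39,-19)
river: ρ → (-19,37,35)
ρ-cycle length = 18 (tail of 0 descent steps not counted)

18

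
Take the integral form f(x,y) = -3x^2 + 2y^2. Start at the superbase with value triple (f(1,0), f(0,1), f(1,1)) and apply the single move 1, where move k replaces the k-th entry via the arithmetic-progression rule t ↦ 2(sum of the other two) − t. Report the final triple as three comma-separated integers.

start (-3,2,-1) = (f(1,0),f(0,1),f(1,1))
replace slot 1: 2·(2+(-1)) − (-3) = 5 → (5,2,-1)

5,2,-1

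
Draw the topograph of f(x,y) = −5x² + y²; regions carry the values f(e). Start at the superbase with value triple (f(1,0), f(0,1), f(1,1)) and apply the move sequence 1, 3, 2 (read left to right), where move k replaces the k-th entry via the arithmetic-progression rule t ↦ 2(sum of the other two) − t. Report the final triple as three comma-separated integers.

start (-5,1,-4) = (f(1,0),f(0,1),f(1,1))
replace slot 1: 2·(1+(-4)) − (-5) = -1 → (-1,1,-4)
replace slot 3: 2·((-1)+1) − (-4) = 4 → (-1,1,4)
replace slot 2: 2·((-1)+4) − 1 = 5 → (-1,5,4)

-1,5,4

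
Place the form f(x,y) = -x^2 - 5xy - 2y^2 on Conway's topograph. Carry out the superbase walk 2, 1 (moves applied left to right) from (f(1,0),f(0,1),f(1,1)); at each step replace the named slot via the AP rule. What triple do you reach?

start (-1,-2,-8) = (f(1,0),f(0,1),f(1,1))
replace slot 2: 2·((-1)+(-8)) − (-2) = -16 → (-1,-16,-8)
replace slot 1: 2·((-16)+(-8)) − (-1) = -47 → (-47,-16,-8)

-47,-16,-8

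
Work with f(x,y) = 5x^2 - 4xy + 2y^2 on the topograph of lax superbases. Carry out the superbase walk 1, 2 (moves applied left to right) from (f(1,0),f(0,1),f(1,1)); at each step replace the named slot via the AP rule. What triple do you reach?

start (5,2,3) = (f(1,0),f(0,1),f(1,1))
replace slot 1: 2·(2+3) − 5 = 5 → (5,2,3)
replace slot 2: 2·(5+3) − 2 = 14 → (5,14,3)

5,14,3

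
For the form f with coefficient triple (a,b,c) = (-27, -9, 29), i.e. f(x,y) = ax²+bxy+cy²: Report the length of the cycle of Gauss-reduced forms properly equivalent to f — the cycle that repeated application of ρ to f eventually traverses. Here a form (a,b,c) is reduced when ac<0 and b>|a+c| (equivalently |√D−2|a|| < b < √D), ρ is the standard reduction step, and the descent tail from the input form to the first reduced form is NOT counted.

D = 3213, ⌊√D⌋ = 56
descent: ρ → (29,9,-27)  [lands on river]
river: ρ → (-27,45,11)
river: ρ → (11,43,-31)
river: ρ → (-31,19,23)
river: ρ → (23,27,-27)
river: ρ → (-27,27,23)
river: ρ → (23,19,-31)
river: ρ → (-31,43,11)
river: ρ → (11,45,-27)
river: ρ → (-27,9,29)
river: ρ → (29,49,-7)
river: ρ → (-7,49,29)
ρ-cycle length = 12 (tail of 1 descent step not counted)

12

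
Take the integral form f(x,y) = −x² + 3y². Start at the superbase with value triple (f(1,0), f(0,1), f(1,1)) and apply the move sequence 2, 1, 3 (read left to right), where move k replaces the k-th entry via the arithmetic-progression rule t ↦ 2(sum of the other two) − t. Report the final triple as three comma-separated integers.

start (-1,3,2) = (f(1,0),f(0,1),f(1,1))
replace slot 2: 2·((-1)+2) − 3 = -1 → (-1,-1,2)
replace slot 1: 2·((-1)+2) − (-1) = 3 → (3,-1,2)
replace slot 3: 2·(3+(-1)) − 2 = 2 → (3,-1,2)

3,-1,2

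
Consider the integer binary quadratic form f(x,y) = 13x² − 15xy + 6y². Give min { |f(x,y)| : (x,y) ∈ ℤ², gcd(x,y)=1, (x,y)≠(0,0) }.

translate: b→11 (≡-15 mod 26), so (13,-15,6)→(13,11,4)
flip: (13,11,4)→(4,-11,13)
translate: b→-3 (≡-11 mod 8), so (4,-11,13)→(4,-3,6)
reduced (well bottom): (4,-3,6) with a≤c, −a<b≤a
well minimum = a = 4

4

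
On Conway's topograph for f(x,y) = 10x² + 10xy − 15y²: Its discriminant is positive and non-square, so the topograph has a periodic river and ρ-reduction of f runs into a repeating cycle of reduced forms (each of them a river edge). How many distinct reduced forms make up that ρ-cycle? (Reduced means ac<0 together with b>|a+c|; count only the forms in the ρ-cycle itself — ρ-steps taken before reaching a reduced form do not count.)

D = 700, ⌊√D⌋ = 26
river: ρ → (-15,20,5)
river: ρ → (5,20,-15)
river: ρ → (-15,10,10)
river: ρ → (10,10,-15)
ρ-cycle length = 4 (tail of 0 descent steps not counted)

4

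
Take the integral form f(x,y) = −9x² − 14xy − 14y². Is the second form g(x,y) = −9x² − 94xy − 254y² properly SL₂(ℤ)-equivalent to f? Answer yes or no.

D₁ = -308, D₂ = -308
f is negative-definite; reduce −f:
−f: translate: b→-4 (≡14 mod 18), so (9,14,14)→(9,-4,9)
−f: flip: (9,-4,9)→(9,4,9)
−f: reduced (well bottom): (9,4,9) with a≤c, −a<b≤a
flip sign back: reduced form of f is (-9,-4,-9)
g is negative-definite; reduce −g:
−g: translate: b→4 (≡94 mod 18), so (9,94,254)→(9,4,9)
−g: reduced (well bottom): (9,4,9) with a≤c, −a<b≤a
flip sign back: reduced form of g is (-9,-4,-9)
reduced forms (-9, -4, -9) vs (-9, -4, -9) ⇒ equivalent

yes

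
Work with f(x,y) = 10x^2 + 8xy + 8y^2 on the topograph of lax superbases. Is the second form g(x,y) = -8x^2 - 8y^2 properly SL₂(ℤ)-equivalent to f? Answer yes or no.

D₁ = -256, D₂ = -256
f: flip: (10,8,8)→(8,-8,10)
f: translate: b→8 (≡-8 mod 16), so (8,-8,10)→(8,8,10)
f: reduced (well bottom): (8,8,10) with a≤c, −a<b≤a
g is negative-definite; reduce −g:
−g: reduced (well bottom): (8,0,8) with a≤c, −a<b≤a
flip sign back: reduced form of g is (-8,0,-8)
reduced forms (8, 8, 10) vs (-8, 0, -8) ⇒ inequivalent

no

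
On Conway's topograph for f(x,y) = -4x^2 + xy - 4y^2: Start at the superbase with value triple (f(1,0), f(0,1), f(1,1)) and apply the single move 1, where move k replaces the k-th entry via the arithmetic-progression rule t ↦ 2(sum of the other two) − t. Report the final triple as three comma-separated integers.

start (-4,-4,-7) = (f(1,0),f(0,1),f(1,1))
replace slot 1: 2·((-4)+(-7)) − (-4) = -18 → (-18,-4,-7)

-18,-4,-7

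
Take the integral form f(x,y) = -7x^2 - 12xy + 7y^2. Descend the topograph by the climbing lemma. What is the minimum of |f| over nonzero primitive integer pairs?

descent: ρ → (7,12,-7)  [lands on river]
river: ρ → (-7,16,3)
river: ρ → (3,14,-12)
river: ρ → (-12,10,5)
river: ρ → (5,10,-12)
river: ρ → (-12,14,3)
river: ρ → (3,16,-7)
river: ρ → (-7,12,7)
river: ρ → (7,16,-3)
river: ρ → (-3,14,12)
river: ρ → (12,10,-5)
river: ρ → (-5,10,12)
river: ρ → (12,14,-3)
river: ρ → (-3,16,7)
closes: descent 1, river 14
min |a| on river = 3

3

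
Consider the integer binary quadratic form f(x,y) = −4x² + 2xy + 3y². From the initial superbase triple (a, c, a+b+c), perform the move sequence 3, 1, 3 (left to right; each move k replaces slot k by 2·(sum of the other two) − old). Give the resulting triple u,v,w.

start (-4,3,1) = (f(1,0),f(0,1),f(1,1))
replace slot 3: 2·((-4)+3) − 1 = -3 → (-4,3,-3)
replace slot 1: 2·(3+(-3)) − (-4) = 4 → (4,3,-3)
replace slot 3: 2·(4+3) − (-3) = 17 → (4,3,17)

4,3,17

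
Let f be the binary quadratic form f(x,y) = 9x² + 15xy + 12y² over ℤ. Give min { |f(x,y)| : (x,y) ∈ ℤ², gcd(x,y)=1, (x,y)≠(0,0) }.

translate: b→-3 (≡15 mod 18), so (9,15,12)→(9,-3,6)
flip: (9,-3,6)→(6,3,9)
reduced (well bottom): (6,3,9) with a≤c, −a<b≤a
well minimum = a = 6

6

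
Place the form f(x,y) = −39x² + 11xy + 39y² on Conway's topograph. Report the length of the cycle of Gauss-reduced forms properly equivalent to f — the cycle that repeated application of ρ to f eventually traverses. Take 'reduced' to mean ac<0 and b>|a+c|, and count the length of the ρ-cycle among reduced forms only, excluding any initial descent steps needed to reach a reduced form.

D = 6205, ⌊√D⌋ = 78
river: ρ → (39,67,-11)
river: ρ → (-11,65,45)
river: ρ → (45,25,-31)
river: ρ → (-31,37,39)
river: ρ → (39,41,-29)
river: ρ → (-29,75,5)
river: ρ → (5,75,-29)
river: ρ → (-29,41,39)
river: ρ → (39,37,-31)
river: ρ → (-31,25,45)
river: ρ → (45,65,-11)
river: ρ → (-11,67,39)
river: ρ → (39,11,-39)
river: ρ → (-39,67,11)
river: ρ → (11,65,-45)
river: ρ → (-45,25,31)
river: ρ → (31,37,-39)
river: ρ → (-39,41,29)
river: ρ → (29,75,-5)
river: ρ → (-5,75,29)
river: ρ → (29,41,-39)
river: ρ → (-39,37,31)
river: ρ → (31,25,-45)
river: ρ → (-45,65,11)
river: ρ → (11,67,-39)
river: ρ → (-39,11,39)
ρ-cycle length = 26 (tail of 0 descent steps not counted)

26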